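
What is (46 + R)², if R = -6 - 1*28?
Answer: 144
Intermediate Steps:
R = -34 (R = -6 - 28 = -34)
(46 + R)² = (46 - 34)² = 12² = 144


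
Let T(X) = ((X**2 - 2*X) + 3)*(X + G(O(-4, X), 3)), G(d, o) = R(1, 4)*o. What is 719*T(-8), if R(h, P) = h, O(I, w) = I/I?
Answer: -298385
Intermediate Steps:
O(I, w) = 1
G(d, o) = o (G(d, o) = 1*o = o)
T(X) = (3 + X)*(3 + X**2 - 2*X) (T(X) = ((X**2 - 2*X) + 3)*(X + 3) = (3 + X**2 - 2*X)*(3 + X) = (3 + X)*(3 + X**2 - 2*X))
719*T(-8) = 719*(9 + (-8)**2 + (-8)**3 - 3*(-8)) = 719*(9 + 64 - 512 + 24) = 719*(-415) = -298385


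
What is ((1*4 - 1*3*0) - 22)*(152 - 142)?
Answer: -180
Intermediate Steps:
((1*4 - 1*3*0) - 22)*(152 - 142) = ((4 - 3*0) - 22)*10 = ((4 + 0) - 22)*10 = (4 - 22)*10 = -18*10 = -180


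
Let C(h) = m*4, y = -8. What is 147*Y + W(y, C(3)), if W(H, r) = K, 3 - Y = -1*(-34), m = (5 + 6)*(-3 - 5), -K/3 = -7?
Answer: -4536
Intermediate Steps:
K = 21 (K = -3*(-7) = 21)
m = -88 (m = 11*(-8) = -88)
Y = -31 (Y = 3 - (-1)*(-34) = 3 - 1*34 = 3 - 34 = -31)
C(h) = -352 (C(h) = -88*4 = -352)
W(H, r) = 21
147*Y + W(y, C(3)) = 147*(-31) + 21 = -4557 + 21 = -4536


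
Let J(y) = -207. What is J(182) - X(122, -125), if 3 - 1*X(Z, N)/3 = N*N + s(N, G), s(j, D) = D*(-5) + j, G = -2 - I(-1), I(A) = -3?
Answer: 46269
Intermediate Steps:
G = 1 (G = -2 - 1*(-3) = -2 + 3 = 1)
s(j, D) = j - 5*D (s(j, D) = -5*D + j = j - 5*D)
X(Z, N) = 24 - 3*N - 3*N² (X(Z, N) = 9 - 3*(N*N + (N - 5*1)) = 9 - 3*(N² + (N - 5)) = 9 - 3*(N² + (-5 + N)) = 9 - 3*(-5 + N + N²) = 9 + (15 - 3*N - 3*N²) = 24 - 3*N - 3*N²)
J(182) - X(122, -125) = -207 - (24 - 3*(-125) - 3*(-125)²) = -207 - (24 + 375 - 3*15625) = -207 - (24 + 375 - 46875) = -207 - 1*(-46476) = -207 + 46476 = 46269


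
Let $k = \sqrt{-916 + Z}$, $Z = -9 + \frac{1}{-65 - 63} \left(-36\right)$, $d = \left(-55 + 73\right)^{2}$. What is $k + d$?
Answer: $324 + \frac{i \sqrt{59182}}{8} \approx 324.0 + 30.409 i$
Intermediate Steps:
$d = 324$ ($d = 18^{2} = 324$)
$Z = - \frac{279}{32}$ ($Z = -9 + \frac{1}{-128} \left(-36\right) = -9 - - \frac{9}{32} = -9 + \frac{9}{32} = - \frac{279}{32} \approx -8.7188$)
$k = \frac{i \sqrt{59182}}{8}$ ($k = \sqrt{-916 - \frac{279}{32}} = \sqrt{- \frac{29591}{32}} = \frac{i \sqrt{59182}}{8} \approx 30.409 i$)
$k + d = \frac{i \sqrt{59182}}{8} + 324 = 324 + \frac{i \sqrt{59182}}{8}$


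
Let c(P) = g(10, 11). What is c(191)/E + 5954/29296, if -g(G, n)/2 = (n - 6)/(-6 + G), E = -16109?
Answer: 47993113/235964632 ≈ 0.20339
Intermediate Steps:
g(G, n) = -2*(-6 + n)/(-6 + G) (g(G, n) = -2*(n - 6)/(-6 + G) = -2*(-6 + n)/(-6 + G))
c(P) = -5/2 (c(P) = 2*(6 - 1*11)/(-6 + 10) = 2*(6 - 11)/4 = 2*(1/4)*(-5) = -5/2)
c(191)/E + 5954/29296 = -5/2/(-16109) + 5954/29296 = -5/2*(-1/16109) + 5954*(1/29296) = 5/32218 + 2977/14648 = 47993113/235964632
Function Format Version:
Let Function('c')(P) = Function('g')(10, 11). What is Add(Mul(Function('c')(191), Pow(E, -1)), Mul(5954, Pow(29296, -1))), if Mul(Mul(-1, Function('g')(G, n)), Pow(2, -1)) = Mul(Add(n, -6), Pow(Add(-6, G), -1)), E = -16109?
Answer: Rational(47993113, 235964632) ≈ 0.20339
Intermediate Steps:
Function('g')(G, n) = Mul(-2, Pow(Add(-6, G), -1), Add(-6, n)) (Function('g')(G, n) = Mul(-2, Mul(Add(n, -6), Pow(Add(-6, G), -1))) = Mul(-2, Mul(Add(-6, n), Pow(Add(-6, G), -1))) = Mul(-2, Mul(Pow(Add(-6, G), -1), Add(-6, n))) = Mul(-2, Pow(Add(-6, G), -1), Add(-6, n)))
Function('c')(P) = Rational(-5, 2) (Function('c')(P) = Mul(2, Pow(Add(-6, 10), -1), Add(6, Mul(-1, 11))) = Mul(2, Pow(4, -1), Add(6, -11)) = Mul(2, Rational(1, 4), -5) = Rational(-5, 2))
Add(Mul(Function('c')(191), Pow(E, -1)), Mul(5954, Pow(29296, -1))) = Add(Mul(Rational(-5, 2), Pow(-16109, -1)), Mul(5954, Pow(29296, -1))) = Add(Mul(Rational(-5, 2), Rational(-1, 16109)), Mul(5954, Rational(1, 29296))) = Add(Rational(5, 32218), Rational(2977, 14648)) = Rational(47993113, 235964632)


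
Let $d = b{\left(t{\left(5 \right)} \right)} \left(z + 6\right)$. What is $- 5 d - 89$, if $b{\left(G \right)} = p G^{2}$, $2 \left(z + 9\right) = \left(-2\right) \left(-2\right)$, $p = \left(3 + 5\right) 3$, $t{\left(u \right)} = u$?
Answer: $2911$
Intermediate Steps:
$p = 24$ ($p = 8 \cdot 3 = 24$)
$z = -7$ ($z = -9 + \frac{\left(-2\right) \left(-2\right)}{2} = -9 + \frac{1}{2} \cdot 4 = -9 + 2 = -7$)
$b{\left(G \right)} = 24 G^{2}$
$d = -600$ ($d = 24 \cdot 5^{2} \left(-7 + 6\right) = 24 \cdot 25 \left(-1\right) = 600 \left(-1\right) = -600$)
$- 5 d - 89 = \left(-5\right) \left(-600\right) - 89 = 3000 - 89 = 2911$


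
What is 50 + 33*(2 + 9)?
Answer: 413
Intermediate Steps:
50 + 33*(2 + 9) = 50 + 33*11 = 50 + 363 = 413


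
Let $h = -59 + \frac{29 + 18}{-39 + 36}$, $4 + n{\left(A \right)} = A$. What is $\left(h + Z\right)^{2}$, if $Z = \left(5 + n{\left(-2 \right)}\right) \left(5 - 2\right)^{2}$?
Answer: $\frac{63001}{9} \approx 7000.1$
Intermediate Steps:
$n{\left(A \right)} = -4 + A$
$Z = -9$ ($Z = \left(5 - 6\right) \left(5 - 2\right)^{2} = \left(5 - 6\right) 3^{2} = \left(-1\right) 9 = -9$)
$h = - \frac{224}{3}$ ($h = -59 + \frac{47}{-3} = -59 + 47 \left(- \frac{1}{3}\right) = -59 - \frac{47}{3} = - \frac{224}{3} \approx -74.667$)
$\left(h + Z\right)^{2} = \left(- \frac{224}{3} - 9\right)^{2} = \left(- \frac{251}{3}\right)^{2} = \frac{63001}{9}$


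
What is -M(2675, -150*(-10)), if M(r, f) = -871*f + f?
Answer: 1305000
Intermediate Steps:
M(r, f) = -870*f
-M(2675, -150*(-10)) = -(-870)*(-150*(-10)) = -(-870)*1500 = -1*(-1305000) = 1305000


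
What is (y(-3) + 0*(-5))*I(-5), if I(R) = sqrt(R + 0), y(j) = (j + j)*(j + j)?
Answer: 36*I*sqrt(5) ≈ 80.498*I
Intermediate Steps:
y(j) = 4*j**2 (y(j) = (2*j)*(2*j) = 4*j**2)
I(R) = sqrt(R)
(y(-3) + 0*(-5))*I(-5) = (4*(-3)**2 + 0*(-5))*sqrt(-5) = (4*9 + 0)*(I*sqrt(5)) = (36 + 0)*(I*sqrt(5)) = 36*(I*sqrt(5)) = 36*I*sqrt(5)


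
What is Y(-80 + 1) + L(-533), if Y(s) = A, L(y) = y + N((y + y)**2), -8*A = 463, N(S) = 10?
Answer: -4647/8 ≈ -580.88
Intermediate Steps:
A = -463/8 (A = -1/8*463 = -463/8 ≈ -57.875)
L(y) = 10 + y (L(y) = y + 10 = 10 + y)
Y(s) = -463/8
Y(-80 + 1) + L(-533) = -463/8 + (10 - 533) = -463/8 - 523 = -4647/8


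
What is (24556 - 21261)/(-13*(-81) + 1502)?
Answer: 659/511 ≈ 1.2896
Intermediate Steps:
(24556 - 21261)/(-13*(-81) + 1502) = 3295/(1053 + 1502) = 3295/2555 = 3295*(1/2555) = 659/511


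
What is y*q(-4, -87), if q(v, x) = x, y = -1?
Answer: 87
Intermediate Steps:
y*q(-4, -87) = -1*(-87) = 87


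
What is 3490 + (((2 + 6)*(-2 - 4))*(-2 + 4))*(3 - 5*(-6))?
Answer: 322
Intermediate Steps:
3490 + (((2 + 6)*(-2 - 4))*(-2 + 4))*(3 - 5*(-6)) = 3490 + ((8*(-6))*2)*(3 + 30) = 3490 - 48*2*33 = 3490 - 96*33 = 3490 - 3168 = 322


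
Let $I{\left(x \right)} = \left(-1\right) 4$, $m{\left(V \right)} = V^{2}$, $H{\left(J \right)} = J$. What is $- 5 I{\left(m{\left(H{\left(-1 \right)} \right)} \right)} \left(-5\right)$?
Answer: $-100$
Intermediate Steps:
$I{\left(x \right)} = -4$
$- 5 I{\left(m{\left(H{\left(-1 \right)} \right)} \right)} \left(-5\right) = \left(-5\right) \left(-4\right) \left(-5\right) = 20 \left(-5\right) = -100$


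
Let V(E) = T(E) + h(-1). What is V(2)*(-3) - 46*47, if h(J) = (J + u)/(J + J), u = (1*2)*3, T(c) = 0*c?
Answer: -4309/2 ≈ -2154.5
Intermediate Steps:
T(c) = 0
u = 6 (u = 2*3 = 6)
h(J) = (6 + J)/(2*J) (h(J) = (J + 6)/(J + J) = (6 + J)/((2*J)) = (6 + J)*(1/(2*J)) = (6 + J)/(2*J))
V(E) = -5/2 (V(E) = 0 + (½)*(6 - 1)/(-1) = 0 + (½)*(-1)*5 = 0 - 5/2 = -5/2)
V(2)*(-3) - 46*47 = -5/2*(-3) - 46*47 = 15/2 - 2162 = -4309/2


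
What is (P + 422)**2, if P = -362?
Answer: 3600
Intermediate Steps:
(P + 422)**2 = (-362 + 422)**2 = 60**2 = 3600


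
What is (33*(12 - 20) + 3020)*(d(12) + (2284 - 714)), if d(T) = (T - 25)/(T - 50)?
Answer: 82229394/19 ≈ 4.3279e+6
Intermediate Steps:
d(T) = (-25 + T)/(-50 + T)
(33*(12 - 20) + 3020)*(d(12) + (2284 - 714)) = (33*(12 - 20) + 3020)*((-25 + 12)/(-50 + 12) + (2284 - 714)) = (33*(-8) + 3020)*(-13/(-38) + 1570) = (-264 + 3020)*(-1/38*(-13) + 1570) = 2756*(13/38 + 1570) = 2756*(59673/38) = 82229394/19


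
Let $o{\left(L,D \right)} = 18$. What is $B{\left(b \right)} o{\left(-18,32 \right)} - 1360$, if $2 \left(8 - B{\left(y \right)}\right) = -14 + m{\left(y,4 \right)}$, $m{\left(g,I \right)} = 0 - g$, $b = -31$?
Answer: $-1369$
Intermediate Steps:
$m{\left(g,I \right)} = - g$
$B{\left(y \right)} = 15 + \frac{y}{2}$ ($B{\left(y \right)} = 8 - \frac{-14 - y}{2} = 8 + \left(7 + \frac{y}{2}\right) = 15 + \frac{y}{2}$)
$B{\left(b \right)} o{\left(-18,32 \right)} - 1360 = \left(15 + \frac{1}{2} \left(-31\right)\right) 18 - 1360 = \left(15 - \frac{31}{2}\right) 18 - 1360 = \left(- \frac{1}{2}\right) 18 - 1360 = -9 - 1360 = -1369$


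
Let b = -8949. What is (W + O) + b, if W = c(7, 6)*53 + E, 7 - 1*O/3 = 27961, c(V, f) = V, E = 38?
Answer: -92402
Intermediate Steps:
O = -83862 (O = 21 - 3*27961 = 21 - 83883 = -83862)
W = 409 (W = 7*53 + 38 = 371 + 38 = 409)
(W + O) + b = (409 - 83862) - 8949 = -83453 - 8949 = -92402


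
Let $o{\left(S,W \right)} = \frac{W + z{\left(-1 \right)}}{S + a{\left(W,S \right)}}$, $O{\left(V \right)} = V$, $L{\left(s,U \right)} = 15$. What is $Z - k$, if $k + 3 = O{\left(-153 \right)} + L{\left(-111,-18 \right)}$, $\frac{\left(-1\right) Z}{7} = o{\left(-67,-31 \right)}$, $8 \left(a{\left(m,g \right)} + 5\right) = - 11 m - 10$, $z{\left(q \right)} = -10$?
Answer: $\frac{4607}{35} \approx 131.63$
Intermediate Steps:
$a{\left(m,g \right)} = - \frac{25}{4} - \frac{11 m}{8}$ ($a{\left(m,g \right)} = -5 + \frac{- 11 m - 10}{8} = -5 + \frac{-10 - 11 m}{8} = -5 - \left(\frac{5}{4} + \frac{11 m}{8}\right) = - \frac{25}{4} - \frac{11 m}{8}$)
$o{\left(S,W \right)} = \frac{-10 + W}{- \frac{25}{4} + S - \frac{11 W}{8}}$ ($o{\left(S,W \right)} = \frac{W - 10}{S - \left(\frac{25}{4} + \frac{11 W}{8}\right)} = \frac{-10 + W}{- \frac{25}{4} + S - \frac{11 W}{8}}$)
$Z = - \frac{328}{35}$ ($Z = - 7 \frac{8 \left(10 - -31\right)}{50 - -536 + 11 \left(-31\right)} = - 7 \frac{8 \left(10 + 31\right)}{50 + 536 - 341} = - 7 \cdot 8 \cdot \frac{1}{245} \cdot 41 = \left(-7\right) \frac{328}{245} = - \frac{328}{35} \approx -9.3714$)
$k = -141$ ($k = -3 + \left(-153 + 15\right) = -3 - 138 = -141$)
$Z - k = - \frac{328}{35} - -141 = - \frac{328}{35} + 141 = \frac{4607}{35}$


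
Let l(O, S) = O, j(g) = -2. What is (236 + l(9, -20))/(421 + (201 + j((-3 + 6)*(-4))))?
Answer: 49/124 ≈ 0.39516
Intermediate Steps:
(236 + l(9, -20))/(421 + (201 + j((-3 + 6)*(-4)))) = (236 + 9)/(421 + (201 - 2)) = 245/(421 + 199) = 245/620 = 245*(1/620) = 49/124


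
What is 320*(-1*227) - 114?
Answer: -72754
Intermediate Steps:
320*(-1*227) - 114 = 320*(-227) - 114 = -72640 - 114 = -72754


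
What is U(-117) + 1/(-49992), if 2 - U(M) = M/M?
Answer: 49991/49992 ≈ 0.99998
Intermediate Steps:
U(M) = 1 (U(M) = 2 - M/M = 2 - 1*1 = 2 - 1 = 1)
U(-117) + 1/(-49992) = 1 + 1/(-49992) = 1 - 1/49992 = 49991/49992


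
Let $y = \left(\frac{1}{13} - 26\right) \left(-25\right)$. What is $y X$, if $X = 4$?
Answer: $\frac{33700}{13} \approx 2592.3$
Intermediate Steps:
$y = \frac{8425}{13}$ ($y = \left(\frac{1}{13} - 26\right) \left(-25\right) = \left(- \frac{337}{13}\right) \left(-25\right) = \frac{8425}{13} \approx 648.08$)
$y X = \frac{8425}{13} \cdot 4 = \frac{33700}{13}$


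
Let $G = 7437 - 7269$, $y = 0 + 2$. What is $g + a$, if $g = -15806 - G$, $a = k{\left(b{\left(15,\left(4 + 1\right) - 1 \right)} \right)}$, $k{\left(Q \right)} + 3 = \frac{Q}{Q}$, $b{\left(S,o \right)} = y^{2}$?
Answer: $-15976$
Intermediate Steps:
$y = 2$
$G = 168$ ($G = 7437 - 7269 = 168$)
$b{\left(S,o \right)} = 4$ ($b{\left(S,o \right)} = 2^{2} = 4$)
$k{\left(Q \right)} = -2$ ($k{\left(Q \right)} = -3 + \frac{Q}{Q} = -3 + 1 = -2$)
$a = -2$
$g = -15974$ ($g = -15806 - 168 = -15974$)
$g + a = -15974 - 2 = -15976$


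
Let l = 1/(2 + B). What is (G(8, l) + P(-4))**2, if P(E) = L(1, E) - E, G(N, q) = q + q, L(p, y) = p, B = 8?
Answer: 676/25 ≈ 27.040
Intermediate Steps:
l = 1/10 (l = 1/(2 + 8) = 1/10 ≈ 0.10000)
G(N, q) = 2*q
P(E) = 1 - E
(G(8, l) + P(-4))**2 = (2*(1/10) + (1 - 1*(-4)))**2 = (1/5 + (1 + 4))**2 = (1/5 + 5)**2 = (26/5)**2 = 676/25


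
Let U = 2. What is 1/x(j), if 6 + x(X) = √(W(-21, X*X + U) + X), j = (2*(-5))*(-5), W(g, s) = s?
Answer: 3/1258 + √638/1258 ≈ 0.022463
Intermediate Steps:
j = 50 (j = -10*(-5) = 50)
x(X) = -6 + √(2 + X + X²) (x(X) = -6 + √((X*X + 2) + X) = -6 + √((X² + 2) + X) = -6 + √((2 + X²) + X) = -6 + √(2 + X + X²))
1/x(j) = 1/(-6 + √(2 + 50 + 50²)) = 1/(-6 + √(2 + 50 + 2500)) = 1/(-6 + √2552) = 1/(-6 + 2*√638)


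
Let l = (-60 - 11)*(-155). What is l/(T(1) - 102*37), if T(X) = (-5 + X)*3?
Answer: -11005/3786 ≈ -2.9068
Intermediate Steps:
T(X) = -15 + 3*X
l = 11005 (l = -71*(-155) = 11005)
l/(T(1) - 102*37) = 11005/((-15 + 3*1) - 102*37) = 11005/((-15 + 3) - 3774) = 11005/(-12 - 3774) = 11005/(-3786) = 11005*(-1/3786) = -11005/3786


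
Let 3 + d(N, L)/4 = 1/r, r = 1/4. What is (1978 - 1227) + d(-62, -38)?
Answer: 755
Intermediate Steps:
r = ¼ ≈ 0.25000
d(N, L) = 4 (d(N, L) = -12 + 4/(¼) = -12 + 4*4 = -12 + 16 = 4)
(1978 - 1227) + d(-62, -38) = (1978 - 1227) + 4 = 751 + 4 = 755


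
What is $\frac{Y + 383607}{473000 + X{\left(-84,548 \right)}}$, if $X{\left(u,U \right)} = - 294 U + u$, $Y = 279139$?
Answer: $\frac{331373}{155902} \approx 2.1255$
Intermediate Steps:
$X{\left(u,U \right)} = u - 294 U$
$\frac{Y + 383607}{473000 + X{\left(-84,548 \right)}} = \frac{279139 + 383607}{473000 - 161196} = \frac{662746}{473000 - 161196} = \frac{662746}{311804} = 662746 \cdot \frac{1}{311804} = \frac{331373}{155902}$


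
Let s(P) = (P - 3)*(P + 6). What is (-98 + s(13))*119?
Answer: 10948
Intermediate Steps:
s(P) = (-3 + P)*(6 + P)
(-98 + s(13))*119 = (-98 + (-18 + 13² + 3*13))*119 = (-98 + (-18 + 169 + 39))*119 = (-98 + 190)*119 = 92*119 = 10948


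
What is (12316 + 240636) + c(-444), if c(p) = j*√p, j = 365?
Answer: 252952 + 730*I*√111 ≈ 2.5295e+5 + 7691.0*I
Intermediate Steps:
c(p) = 365*√p
(12316 + 240636) + c(-444) = (12316 + 240636) + 365*√(-444) = 252952 + 365*(2*I*√111) = 252952 + 730*I*√111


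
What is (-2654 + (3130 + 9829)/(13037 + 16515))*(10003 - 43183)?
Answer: 650477716455/7388 ≈ 8.8045e+7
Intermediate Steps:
(-2654 + (3130 + 9829)/(13037 + 16515))*(10003 - 43183) = (-2654 + 12959/29552)*(-33180) = -78418049/29552*(-33180) = 650477716455/7388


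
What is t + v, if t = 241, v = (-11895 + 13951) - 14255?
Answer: -11958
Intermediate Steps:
v = -12199 (v = 2056 - 14255 = -12199)
t + v = 241 - 12199 = -11958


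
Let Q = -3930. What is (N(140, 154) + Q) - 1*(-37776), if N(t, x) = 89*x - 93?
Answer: 47459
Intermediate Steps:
N(t, x) = -93 + 89*x
(N(140, 154) + Q) - 1*(-37776) = ((-93 + 89*154) - 3930) - 1*(-37776) = ((-93 + 13706) - 3930) + 37776 = (13613 - 3930) + 37776 = 9683 + 37776 = 47459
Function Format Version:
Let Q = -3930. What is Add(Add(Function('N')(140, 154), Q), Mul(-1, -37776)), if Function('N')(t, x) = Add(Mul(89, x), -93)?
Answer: 47459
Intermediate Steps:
Function('N')(t, x) = Add(-93, Mul(89, x))
Add(Add(Function('N')(140, 154), Q), Mul(-1, -37776)) = Add(Add(Add(-93, Mul(89, 154)), -3930), Mul(-1, -37776)) = Add(Add(Add(-93, 13706), -3930), 37776) = Add(Add(13613, -3930), 37776) = Add(9683, 37776) = 47459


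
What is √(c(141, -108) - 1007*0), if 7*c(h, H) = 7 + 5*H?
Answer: I*√3731/7 ≈ 8.726*I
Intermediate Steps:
c(h, H) = 1 + 5*H/7 (c(h, H) = (7 + 5*H)/7 = 1 + 5*H/7)
√(c(141, -108) - 1007*0) = √((1 + (5/7)*(-108)) - 1007*0) = √((1 - 540/7) + 0) = √(-533/7 + 0) = √(-533/7) = I*√3731/7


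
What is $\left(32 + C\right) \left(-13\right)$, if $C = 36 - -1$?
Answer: $-897$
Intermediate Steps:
$C = 37$ ($C = 36 + 1 = 37$)
$\left(32 + C\right) \left(-13\right) = \left(32 + 37\right) \left(-13\right) = 69 \left(-13\right) = -897$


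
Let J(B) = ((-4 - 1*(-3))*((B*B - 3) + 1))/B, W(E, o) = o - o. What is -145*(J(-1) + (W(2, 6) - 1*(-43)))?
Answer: -6090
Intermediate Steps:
W(E, o) = 0
J(B) = (2 - B²)/B (J(B) = ((-4 + 3)*((B² - 3) + 1))/B = (-((-3 + B²) + 1))/B = (-(-2 + B²))/B = (2 - B²)/B)
-145*(J(-1) + (W(2, 6) - 1*(-43))) = -145*((-1*(-1) + 2/(-1)) + (0 - 1*(-43))) = -145*((1 + 2*(-1)) + (0 + 43)) = -145*((1 - 2) + 43) = -145*(-1 + 43) = -145*42 = -6090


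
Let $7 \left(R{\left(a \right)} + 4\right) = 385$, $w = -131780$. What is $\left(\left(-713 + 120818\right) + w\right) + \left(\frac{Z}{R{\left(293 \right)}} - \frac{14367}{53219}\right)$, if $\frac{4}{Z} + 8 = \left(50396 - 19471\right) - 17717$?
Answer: $- \frac{104572564060381}{8956757700} \approx -11675.0$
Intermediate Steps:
$R{\left(a \right)} = 51$ ($R{\left(a \right)} = -4 + \frac{1}{7} \cdot 385 = -4 + 55 = 51$)
$Z = \frac{1}{3300}$ ($Z = \frac{4}{-8 + \left(\left(50396 - 19471\right) - 17717\right)} = \frac{4}{-8 + \left(30925 - 17717\right)} = \frac{4}{-8 + 13208} = \frac{4}{13200} = 4 \cdot \frac{1}{13200} = \frac{1}{3300} \approx 0.00030303$)
$\left(\left(-713 + 120818\right) + w\right) + \left(\frac{Z}{R{\left(293 \right)}} - \frac{14367}{53219}\right) = \left(\left(-713 + 120818\right) - 131780\right) + \left(\frac{1}{3300 \cdot 51} - \frac{14367}{53219}\right) = \left(120105 - 131780\right) + \left(\frac{1}{3300} \cdot \frac{1}{51} - \frac{14367}{53219}\right) = -11675 + \left(\frac{1}{168300} - \frac{14367}{53219}\right) = -11675 - \frac{2417912881}{8956757700} = - \frac{104572564060381}{8956757700}$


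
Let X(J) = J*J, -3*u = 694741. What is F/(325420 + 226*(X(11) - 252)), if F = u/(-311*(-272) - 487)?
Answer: -694741/74638309410 ≈ -9.3081e-6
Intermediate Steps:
u = -694741/3 (u = -⅓*694741 = -694741/3 ≈ -2.3158e+5)
X(J) = J²
F = -694741/252315 (F = -694741/(3*(-311*(-272) - 487)) = -694741/(3*(84592 - 487)) = -694741/3/84105 = -694741/3*1/84105 = -694741/252315 ≈ -2.7535)
F/(325420 + 226*(X(11) - 252)) = -694741/(252315*(325420 + 226*(11² - 252))) = -694741/(252315*(325420 + 226*(121 - 252))) = -694741/(252315*(325420 + 226*(-131))) = -694741/(252315*(325420 - 29606)) = -694741/252315/295814 = -694741/252315*1/295814 = -694741/74638309410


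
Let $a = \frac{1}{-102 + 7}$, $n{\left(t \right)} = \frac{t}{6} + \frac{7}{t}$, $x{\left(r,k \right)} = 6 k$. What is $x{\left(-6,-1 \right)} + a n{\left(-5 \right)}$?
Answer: $- \frac{17033}{2850} \approx -5.9765$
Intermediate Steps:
$n{\left(t \right)} = \frac{7}{t} + \frac{t}{6}$ ($n{\left(t \right)} = t \frac{1}{6} + \frac{7}{t} = \frac{t}{6} + \frac{7}{t} = \frac{7}{t} + \frac{t}{6}$)
$a = - \frac{1}{95}$ ($a = \frac{1}{-95} = - \frac{1}{95} \approx -0.010526$)
$x{\left(-6,-1 \right)} + a n{\left(-5 \right)} = 6 \left(-1\right) - \frac{\frac{7}{-5} + \frac{1}{6} \left(-5\right)}{95} = -6 - \frac{7 \left(- \frac{1}{5}\right) - \frac{5}{6}}{95} = -6 - \frac{- \frac{7}{5} - \frac{5}{6}}{95} = -6 - - \frac{67}{2850} = -6 + \frac{67}{2850} = - \frac{17033}{2850}$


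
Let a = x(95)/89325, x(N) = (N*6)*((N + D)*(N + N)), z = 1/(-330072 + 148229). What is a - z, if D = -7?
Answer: 23107154887/216575013 ≈ 106.69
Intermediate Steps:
z = -1/181843 (z = 1/(-181843) = -1/181843 ≈ -5.4992e-6)
x(N) = 12*N**2*(-7 + N) (x(N) = (N*6)*((N - 7)*(N + N)) = (6*N)*((-7 + N)*(2*N)) = (6*N)*(2*N*(-7 + N)) = 12*N**2*(-7 + N))
a = 127072/1191 (a = (12*95**2*(-7 + 95))/89325 = (12*9025*88)*(1/89325) = 9530400*(1/89325) = 127072/1191 ≈ 106.69)
a - z = 127072/1191 - 1*(-1/181843) = 127072/1191 + 1/181843 = 23107154887/216575013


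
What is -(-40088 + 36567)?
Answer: 3521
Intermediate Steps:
-(-40088 + 36567) = -1*(-3521) = 3521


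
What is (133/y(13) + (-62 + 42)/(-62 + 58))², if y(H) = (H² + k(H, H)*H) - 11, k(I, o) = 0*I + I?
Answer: 3125824/106929 ≈ 29.233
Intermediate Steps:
k(I, o) = I (k(I, o) = 0 + I = I)
y(H) = -11 + 2*H² (y(H) = (H² + H*H) - 11 = (H² + H²) - 11 = 2*H² - 11 = -11 + 2*H²)
(133/y(13) + (-62 + 42)/(-62 + 58))² = (133/(-11 + 2*13²) + (-62 + 42)/(-62 + 58))² = (133/(-11 + 2*169) - 20/(-4))² = (133/(-11 + 338) - 20*(-¼))² = (133/327 + 5)² = (1768/327)² = 3125824/106929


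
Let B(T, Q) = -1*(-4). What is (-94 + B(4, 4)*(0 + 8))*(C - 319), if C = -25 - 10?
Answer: 21948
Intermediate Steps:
B(T, Q) = 4
C = -35
(-94 + B(4, 4)*(0 + 8))*(C - 319) = (-94 + 4*(0 + 8))*(-35 - 319) = (-94 + 4*8)*(-354) = (-94 + 32)*(-354) = -62*(-354) = 21948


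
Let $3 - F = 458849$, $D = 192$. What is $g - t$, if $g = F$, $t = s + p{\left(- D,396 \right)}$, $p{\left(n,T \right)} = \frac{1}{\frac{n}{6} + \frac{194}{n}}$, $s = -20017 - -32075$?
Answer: $- \frac{1492294680}{3169} \approx -4.709 \cdot 10^{5}$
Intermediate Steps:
$F = -458846$ ($F = 3 - 458849 = -458846$)
$s = 12058$ ($s = -20017 + 32075 = 12058$)
$p{\left(n,T \right)} = \frac{1}{\frac{194}{n} + \frac{n}{6}}$ ($p{\left(n,T \right)} = \frac{1}{n \frac{1}{6} + \frac{194}{n}} = \frac{1}{\frac{n}{6} + \frac{194}{n}} = \frac{1}{\frac{194}{n} + \frac{n}{6}}$)
$t = \frac{38211706}{3169}$ ($t = 12058 + \frac{6 \left(\left(-1\right) 192\right)}{1164 + \left(\left(-1\right) 192\right)^{2}} = 12058 + 6 \left(-192\right) \frac{1}{1164 + \left(-192\right)^{2}} = 12058 + 6 \left(-192\right) \frac{1}{1164 + 36864} = 12058 + 6 \left(-192\right) \frac{1}{38028} = 12058 - \frac{96}{3169} = \frac{38211706}{3169} \approx 12058.0$)
$g = -458846$
$g - t = -458846 - \frac{38211706}{3169} = - \frac{1492294680}{3169}$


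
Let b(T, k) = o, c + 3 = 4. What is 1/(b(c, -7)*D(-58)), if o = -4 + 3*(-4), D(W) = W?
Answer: 1/928 ≈ 0.0010776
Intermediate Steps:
c = 1 (c = -3 + 4 = 1)
o = -16 (o = -4 - 12 = -16)
b(T, k) = -16
1/(b(c, -7)*D(-58)) = 1/(-16*(-58)) = 1/928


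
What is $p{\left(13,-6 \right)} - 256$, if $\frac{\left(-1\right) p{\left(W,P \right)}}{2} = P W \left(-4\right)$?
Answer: $-880$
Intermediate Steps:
$p{\left(W,P \right)} = 8 P W$ ($p{\left(W,P \right)} = - 2 P W \left(-4\right) = - 2 \left(- 4 P W\right) = 8 P W$)
$p{\left(13,-6 \right)} - 256 = 8 \left(-6\right) 13 - 256 = -624 - 256 = -880$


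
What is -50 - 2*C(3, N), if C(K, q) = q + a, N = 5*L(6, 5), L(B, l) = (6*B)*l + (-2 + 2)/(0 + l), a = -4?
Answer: -1842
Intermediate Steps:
L(B, l) = 6*B*l (L(B, l) = 6*B*l + 0/l = 6*B*l + 0 = 6*B*l)
N = 900 (N = 5*(6*6*5) = 5*180 = 900)
C(K, q) = -4 + q (C(K, q) = q - 4 = -4 + q)
-50 - 2*C(3, N) = -50 - 2*(-4 + 900) = -50 - 2*896 = -50 - 1792 = -1842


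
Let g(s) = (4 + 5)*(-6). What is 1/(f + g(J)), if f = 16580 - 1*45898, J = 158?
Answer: -1/29372 ≈ -3.4046e-5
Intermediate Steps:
g(s) = -54 (g(s) = 9*(-6) = -54)
f = -29318 (f = 16580 - 45898 = -29318)
1/(f + g(J)) = 1/(-29318 - 54) = 1/(-29372) = -1/29372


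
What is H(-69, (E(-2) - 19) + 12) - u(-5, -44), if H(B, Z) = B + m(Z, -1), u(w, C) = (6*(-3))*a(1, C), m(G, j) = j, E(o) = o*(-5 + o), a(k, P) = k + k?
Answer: -34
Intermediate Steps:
a(k, P) = 2*k
u(w, C) = -36 (u(w, C) = (6*(-3))*(2*1) = -18*2 = -36)
H(B, Z) = -1 + B (H(B, Z) = B - 1 = -1 + B)
H(-69, (E(-2) - 19) + 12) - u(-5, -44) = (-1 - 69) - 1*(-36) = -70 + 36 = -34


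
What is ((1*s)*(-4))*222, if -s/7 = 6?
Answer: 37296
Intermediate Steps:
s = -42 (s = -7*6 = -42)
((1*s)*(-4))*222 = ((1*(-42))*(-4))*222 = -42*(-4)*222 = 168*222 = 37296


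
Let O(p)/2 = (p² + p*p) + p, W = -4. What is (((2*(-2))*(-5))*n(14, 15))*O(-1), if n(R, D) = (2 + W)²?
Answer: 160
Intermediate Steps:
n(R, D) = 4 (n(R, D) = (2 - 4)² = (-2)² = 4)
O(p) = 2*p + 4*p² (O(p) = 2*((p² + p*p) + p) = 2*((p² + p²) + p) = 2*(2*p² + p) = 2*(p + 2*p²) = 2*p + 4*p²)
(((2*(-2))*(-5))*n(14, 15))*O(-1) = (((2*(-2))*(-5))*4)*(2*(-1)*(1 + 2*(-1))) = (-4*(-5)*4)*(2*(-1)*(1 - 2)) = (20*4)*(2*(-1)*(-1)) = 80*2 = 160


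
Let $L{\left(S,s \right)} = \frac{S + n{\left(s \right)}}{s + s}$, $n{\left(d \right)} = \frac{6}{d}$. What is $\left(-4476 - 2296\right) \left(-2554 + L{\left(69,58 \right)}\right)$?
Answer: $\frac{14542280836}{841} \approx 1.7292 \cdot 10^{7}$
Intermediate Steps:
$L{\left(S,s \right)} = \frac{S + \frac{6}{s}}{2 s}$ ($L{\left(S,s \right)} = \frac{S + \frac{6}{s}}{s + s} = \frac{S + \frac{6}{s}}{2 s}$)
$\left(-4476 - 2296\right) \left(-2554 + L{\left(69,58 \right)}\right) = \left(-4476 - 2296\right) \left(-2554 + \frac{6 + 69 \cdot 58}{2 \cdot 3364}\right) = - 6772 \left(-2554 + \frac{1}{2} \cdot \frac{1}{3364} \left(6 + 4002\right)\right) = - 6772 \left(-2554 + \frac{1}{2} \cdot \frac{1}{3364} \cdot 4008\right) = - 6772 \left(-2554 + \frac{501}{841}\right) = \left(-6772\right) \left(- \frac{2147413}{841}\right) = \frac{14542280836}{841}$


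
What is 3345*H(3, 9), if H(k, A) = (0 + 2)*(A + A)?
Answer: 120420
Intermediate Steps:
H(k, A) = 4*A (H(k, A) = 2*(2*A) = 4*A)
3345*H(3, 9) = 3345*(4*9) = 3345*36 = 120420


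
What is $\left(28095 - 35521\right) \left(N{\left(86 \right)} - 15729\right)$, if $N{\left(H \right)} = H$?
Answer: $116164918$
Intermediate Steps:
$\left(28095 - 35521\right) \left(N{\left(86 \right)} - 15729\right) = \left(28095 - 35521\right) \left(86 - 15729\right) = \left(-7426\right) \left(-15643\right) = 116164918$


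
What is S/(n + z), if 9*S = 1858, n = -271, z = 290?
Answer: 1858/171 ≈ 10.865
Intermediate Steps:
S = 1858/9 (S = (⅑)*1858 = 1858/9 ≈ 206.44)
S/(n + z) = (1858/9)/(-271 + 290) = (1858/9)/19 = (1/19)*(1858/9) = 1858/171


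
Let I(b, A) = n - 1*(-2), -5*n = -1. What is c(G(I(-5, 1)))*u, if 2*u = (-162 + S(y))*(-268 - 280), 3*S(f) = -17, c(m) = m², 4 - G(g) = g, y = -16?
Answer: 3721194/25 ≈ 1.4885e+5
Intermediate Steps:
n = ⅕ (n = -⅕*(-1) = ⅕ ≈ 0.20000)
I(b, A) = 11/5 (I(b, A) = ⅕ - 1*(-2) = ⅕ + 2 = 11/5)
G(g) = 4 - g
S(f) = -17/3 (S(f) = (⅓)*(-17) = -17/3)
u = 137822/3 (u = ((-162 - 17/3)*(-268 - 280))/2 = (-503/3*(-548))/2 = (½)*(275644/3) = 137822/3 ≈ 45941.)
c(G(I(-5, 1)))*u = (4 - 1*11/5)²*(137822/3) = (4 - 11/5)²*(137822/3) = (9/5)²*(137822/3) = (81/25)*(137822/3) = 3721194/25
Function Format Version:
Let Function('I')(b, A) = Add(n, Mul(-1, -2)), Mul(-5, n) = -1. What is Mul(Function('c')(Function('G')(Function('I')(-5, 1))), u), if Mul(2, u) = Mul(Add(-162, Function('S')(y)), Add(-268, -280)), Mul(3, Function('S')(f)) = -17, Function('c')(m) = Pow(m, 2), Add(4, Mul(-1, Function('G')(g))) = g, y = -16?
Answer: Rational(3721194, 25) ≈ 1.4885e+5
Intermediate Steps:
n = Rational(1, 5) (n = Mul(Rational(-1, 5), -1) = Rational(1, 5) ≈ 0.20000)
Function('I')(b, A) = Rational(11, 5) (Function('I')(b, A) = Add(Rational(1, 5), Mul(-1, -2)) = Add(Rational(1, 5), 2) = Rational(11, 5))
Function('G')(g) = Add(4, Mul(-1, g))
Function('S')(f) = Rational(-17, 3) (Function('S')(f) = Mul(Rational(1, 3), -17) = Rational(-17, 3))
u = Rational(137822, 3) (u = Mul(Rational(1, 2), Mul(Add(-162, Rational(-17, 3)), Add(-268, -280))) = Mul(Rational(1, 2), Mul(Rational(-503, 3), -548)) = Mul(Rational(1, 2), Rational(275644, 3)) = Rational(137822, 3) ≈ 45941.)
Mul(Function('c')(Function('G')(Function('I')(-5, 1))), u) = Mul(Pow(Add(4, Mul(-1, Rational(11, 5))), 2), Rational(137822, 3)) = Mul(Pow(Add(4, Rational(-11, 5)), 2), Rational(137822, 3)) = Mul(Pow(Rational(9, 5), 2), Rational(137822, 3)) = Mul(Rational(81, 25), Rational(137822, 3)) = Rational(3721194, 25)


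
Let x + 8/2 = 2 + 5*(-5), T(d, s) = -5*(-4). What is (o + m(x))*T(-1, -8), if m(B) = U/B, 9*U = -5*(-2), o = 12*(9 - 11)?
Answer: -116840/243 ≈ -480.82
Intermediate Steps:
T(d, s) = 20
o = -24 (o = 12*(-2) = -24)
U = 10/9 (U = (-5*(-2))/9 = (⅑)*10 = 10/9 ≈ 1.1111)
x = -27 (x = -4 + (2 + 5*(-5)) = -4 + (2 - 25) = -4 - 23 = -27)
m(B) = 10/(9*B)
(o + m(x))*T(-1, -8) = (-24 + (10/9)/(-27))*20 = (-24 + (10/9)*(-1/27))*20 = (-24 - 10/243)*20 = -5842/243*20 = -116840/243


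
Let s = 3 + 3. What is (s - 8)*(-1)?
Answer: 2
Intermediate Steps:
s = 6
(s - 8)*(-1) = (6 - 8)*(-1) = -2*(-1) = 2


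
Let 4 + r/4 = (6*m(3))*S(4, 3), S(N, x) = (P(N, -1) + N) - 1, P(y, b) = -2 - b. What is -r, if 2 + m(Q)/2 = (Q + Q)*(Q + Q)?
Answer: -3248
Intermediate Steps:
m(Q) = -4 + 8*Q**2 (m(Q) = -4 + 2*((Q + Q)*(Q + Q)) = -4 + 2*((2*Q)*(2*Q)) = -4 + 2*(4*Q**2) = -4 + 8*Q**2)
S(N, x) = -2 + N (S(N, x) = ((-2 - 1*(-1)) + N) - 1 = ((-2 + 1) + N) - 1 = (-1 + N) - 1 = -2 + N)
r = 3248 (r = -16 + 4*((6*(-4 + 8*3**2))*(-2 + 4)) = -16 + 4*((6*(-4 + 8*9))*2) = -16 + 4*((6*(-4 + 72))*2) = -16 + 4*((6*68)*2) = -16 + 4*(408*2) = -16 + 4*816 = -16 + 3264 = 3248)
-r = -1*3248 = -3248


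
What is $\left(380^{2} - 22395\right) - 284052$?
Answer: $-162047$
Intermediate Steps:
$\left(380^{2} - 22395\right) - 284052 = \left(144400 - 22395\right) - 284052 = 122005 - 284052 = -162047$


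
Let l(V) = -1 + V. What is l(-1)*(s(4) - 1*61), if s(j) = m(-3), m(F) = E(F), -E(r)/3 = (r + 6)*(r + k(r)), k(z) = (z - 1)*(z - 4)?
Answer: 572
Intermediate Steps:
k(z) = (-1 + z)*(-4 + z)
E(r) = -3*(6 + r)*(4 + r² - 4*r) (E(r) = -3*(r + 6)*(r + (4 + r² - 5*r)) = -3*(6 + r)*(4 + r² - 4*r))
m(F) = -72 - 6*F² - 3*F³ + 60*F
s(j) = -225 (s(j) = -72 - 6*(-3)² - 3*(-3)³ + 60*(-3) = -72 - 6*9 - 3*(-27) - 180 = -72 - 54 + 81 - 180 = -225)
l(-1)*(s(4) - 1*61) = (-1 - 1)*(-225 - 1*61) = -2*(-225 - 61) = -2*(-286) = 572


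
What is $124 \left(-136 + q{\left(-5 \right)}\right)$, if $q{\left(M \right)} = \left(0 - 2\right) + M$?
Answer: $-17732$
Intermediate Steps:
$q{\left(M \right)} = -2 + M$
$124 \left(-136 + q{\left(-5 \right)}\right) = 124 \left(-136 - 7\right) = 124 \left(-143\right) = -17732$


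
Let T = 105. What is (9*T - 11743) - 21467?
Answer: -32265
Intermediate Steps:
(9*T - 11743) - 21467 = (9*105 - 11743) - 21467 = (945 - 11743) - 21467 = -10798 - 21467 = -32265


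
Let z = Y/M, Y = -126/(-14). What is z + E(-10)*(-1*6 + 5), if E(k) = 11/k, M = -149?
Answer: 1549/1490 ≈ 1.0396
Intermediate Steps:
Y = 9 (Y = -126*(-1/14) = 9)
z = -9/149 (z = 9/(-149) = 9*(-1/149) = -9/149 ≈ -0.060403)
z + E(-10)*(-1*6 + 5) = -9/149 + (11/(-10))*(-1*6 + 5) = -9/149 + (11*(-⅒))*(-6 + 5) = -9/149 - 11/10*(-1) = -9/149 + 11/10 = 1549/1490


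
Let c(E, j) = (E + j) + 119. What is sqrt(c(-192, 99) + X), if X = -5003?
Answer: 3*I*sqrt(553) ≈ 70.548*I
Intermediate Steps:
c(E, j) = 119 + E + j
sqrt(c(-192, 99) + X) = sqrt((119 - 192 + 99) - 5003) = sqrt(26 - 5003) = sqrt(-4977) = 3*I*sqrt(553)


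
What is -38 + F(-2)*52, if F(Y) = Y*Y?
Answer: 170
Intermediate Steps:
F(Y) = Y²
-38 + F(-2)*52 = -38 + (-2)²*52 = -38 + 4*52 = -38 + 208 = 170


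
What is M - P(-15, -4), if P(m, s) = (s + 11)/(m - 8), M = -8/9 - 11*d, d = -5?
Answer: 11264/207 ≈ 54.415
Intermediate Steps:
M = 487/9 (M = -8/9 - 11*(-5) = -8*⅑ + 55 = -8/9 + 55 = 487/9 ≈ 54.111)
P(m, s) = (11 + s)/(-8 + m)
M - P(-15, -4) = 487/9 - (11 - 4)/(-8 - 15) = 487/9 - 7/(-23) = 487/9 - (-1)*7/23 = 487/9 - 1*(-7/23) = 487/9 + 7/23 = 11264/207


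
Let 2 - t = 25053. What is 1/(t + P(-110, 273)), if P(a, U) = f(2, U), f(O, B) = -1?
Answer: -1/25052 ≈ -3.9917e-5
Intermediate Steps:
t = -25051 (t = 2 - 1*25053 = 2 - 25053 = -25051)
P(a, U) = -1
1/(t + P(-110, 273)) = 1/(-25051 - 1) = 1/(-25052) = -1/25052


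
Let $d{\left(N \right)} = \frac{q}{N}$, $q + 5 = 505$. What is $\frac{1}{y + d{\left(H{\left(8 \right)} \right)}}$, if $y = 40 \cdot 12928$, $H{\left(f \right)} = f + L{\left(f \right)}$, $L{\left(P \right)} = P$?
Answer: $\frac{4}{2068605} \approx 1.9337 \cdot 10^{-6}$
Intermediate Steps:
$q = 500$ ($q = -5 + 505 = 500$)
$H{\left(f \right)} = 2 f$ ($H{\left(f \right)} = f + f = 2 f$)
$d{\left(N \right)} = \frac{500}{N}$
$y = 517120$
$\frac{1}{y + d{\left(H{\left(8 \right)} \right)}} = \frac{1}{517120 + \frac{500}{2 \cdot 8}} = \frac{1}{517120 + \frac{500}{16}} = \frac{1}{517120 + 500 \cdot \frac{1}{16}} = \frac{1}{517120 + \frac{125}{4}} = \frac{1}{\frac{2068605}{4}} = \frac{4}{2068605}$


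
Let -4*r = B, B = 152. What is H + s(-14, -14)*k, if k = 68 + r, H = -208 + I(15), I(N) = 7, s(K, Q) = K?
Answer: -621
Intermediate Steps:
r = -38 (r = -¼*152 = -38)
H = -201 (H = -208 + 7 = -201)
k = 30 (k = 68 - 38 = 30)
H + s(-14, -14)*k = -201 - 14*30 = -201 - 420 = -621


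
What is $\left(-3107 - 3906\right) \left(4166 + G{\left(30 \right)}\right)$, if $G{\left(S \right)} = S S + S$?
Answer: $-35738248$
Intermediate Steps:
$G{\left(S \right)} = S + S^{2}$ ($G{\left(S \right)} = S^{2} + S = S + S^{2}$)
$\left(-3107 - 3906\right) \left(4166 + G{\left(30 \right)}\right) = \left(-3107 - 3906\right) \left(4166 + 30 \left(1 + 30\right)\right) = - 7013 \left(4166 + 30 \cdot 31\right) = - 7013 \left(4166 + 930\right) = \left(-7013\right) 5096 = -35738248$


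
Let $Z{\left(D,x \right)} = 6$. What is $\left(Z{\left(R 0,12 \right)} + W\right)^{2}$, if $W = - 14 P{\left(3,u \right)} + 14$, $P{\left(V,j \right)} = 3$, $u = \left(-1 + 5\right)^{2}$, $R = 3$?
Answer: $484$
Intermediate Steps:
$u = 16$ ($u = 4^{2} = 16$)
$W = -28$ ($W = \left(-14\right) 3 + 14 = -42 + 14 = -28$)
$\left(Z{\left(R 0,12 \right)} + W\right)^{2} = \left(6 - 28\right)^{2} = \left(-22\right)^{2} = 484$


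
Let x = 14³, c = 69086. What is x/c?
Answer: 1372/34543 ≈ 0.039719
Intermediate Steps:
x = 2744
x/c = 2744/69086 = 2744*(1/69086) = 1372/34543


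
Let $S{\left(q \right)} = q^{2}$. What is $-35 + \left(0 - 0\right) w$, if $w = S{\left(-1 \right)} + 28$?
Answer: $-35$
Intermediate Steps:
$w = 29$ ($w = \left(-1\right)^{2} + 28 = 1 + 28 = 29$)
$-35 + \left(0 - 0\right) w = -35 + \left(0 - 0\right) 29 = -35 + \left(0 + 0\right) 29 = -35 + 0 \cdot 29 = -35 + 0 = -35$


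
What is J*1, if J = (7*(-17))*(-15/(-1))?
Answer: -1785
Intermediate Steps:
J = -1785 (J = -(-1785)*(-1) = -119*15 = -1785)
J*1 = -1785*1 = -1785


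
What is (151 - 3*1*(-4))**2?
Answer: 26569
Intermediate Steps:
(151 - 3*1*(-4))**2 = (151 - 3*(-4))**2 = (151 + 12)**2 = 163**2 = 26569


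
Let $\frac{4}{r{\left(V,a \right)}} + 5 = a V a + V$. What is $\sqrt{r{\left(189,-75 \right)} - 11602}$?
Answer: $\frac{3 i \sqrt{1457502576642814}}{1063309} \approx 107.71 i$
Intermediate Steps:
$r{\left(V,a \right)} = \frac{4}{-5 + V + V a^{2}}$ ($r{\left(V,a \right)} = \frac{4}{-5 + \left(a V a + V\right)} = \frac{4}{-5 + \left(V a a + V\right)} = \frac{4}{-5 + \left(V a^{2} + V\right)} = \frac{4}{-5 + \left(V + V a^{2}\right)} = \frac{4}{-5 + V + V a^{2}}$)
$\sqrt{r{\left(189,-75 \right)} - 11602} = \sqrt{\frac{4}{-5 + 189 + 189 \left(-75\right)^{2}} - 11602} = \sqrt{\frac{4}{-5 + 189 + 189 \cdot 5625} - 11602} = \sqrt{\frac{4}{-5 + 189 + 1063125} - 11602} = \sqrt{\frac{4}{1063309} - 11602} = \sqrt{- \frac{12336511014}{1063309}} = \frac{3 i \sqrt{1457502576642814}}{1063309}$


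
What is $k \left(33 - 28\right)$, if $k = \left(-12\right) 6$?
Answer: $-360$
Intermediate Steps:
$k = -72$
$k \left(33 - 28\right) = - 72 \left(33 - 28\right) = \left(-72\right) 5 = -360$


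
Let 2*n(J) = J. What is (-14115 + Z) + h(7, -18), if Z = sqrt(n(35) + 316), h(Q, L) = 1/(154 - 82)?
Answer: -1016279/72 + sqrt(1334)/2 ≈ -14097.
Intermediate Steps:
n(J) = J/2
h(Q, L) = 1/72
Z = sqrt(1334)/2 (Z = sqrt((1/2)*35 + 316) = sqrt(35/2 + 316) = sqrt(667/2) = sqrt(1334)/2 ≈ 18.262)
(-14115 + Z) + h(7, -18) = (-14115 + sqrt(1334)/2) + 1/72 = -1016279/72 + sqrt(1334)/2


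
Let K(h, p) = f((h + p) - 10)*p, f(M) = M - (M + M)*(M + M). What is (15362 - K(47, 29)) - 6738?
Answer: 512006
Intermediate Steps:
f(M) = M - 4*M² (f(M) = M - 2*M*2*M = M - 4*M²)
K(h, p) = p*(-10 + h + p)*(41 - 4*h - 4*p) (K(h, p) = (((h + p) - 10)*(1 - 4*((h + p) - 10)))*p = ((-10 + h + p)*(1 - 4*(-10 + h + p)))*p = ((-10 + h + p)*(1 + (40 - 4*h - 4*p)))*p = ((-10 + h + p)*(41 - 4*h - 4*p))*p = p*(-10 + h + p)*(41 - 4*h - 4*p))
(15362 - K(47, 29)) - 6738 = (15362 - (-1)*29*(-41 + 4*47 + 4*29)*(-10 + 47 + 29)) - 6738 = (15362 - (-1)*29*(-41 + 188 + 116)*66) - 6738 = (15362 - (-1)*29*263*66) - 6738 = (15362 - 1*(-503382)) - 6738 = (15362 + 503382) - 6738 = 518744 - 6738 = 512006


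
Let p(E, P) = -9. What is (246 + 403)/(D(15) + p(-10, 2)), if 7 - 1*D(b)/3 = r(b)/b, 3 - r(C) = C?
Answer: 3245/72 ≈ 45.069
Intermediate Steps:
r(C) = 3 - C
D(b) = 21 - 3*(3 - b)/b
(246 + 403)/(D(15) + p(-10, 2)) = (246 + 403)/((24 - 9/15) - 9) = 649/((24 - 9*1/15) - 9) = 649/((24 - 3/5) - 9) = 649/(117/5 - 9) = 649/(72/5) = 649*(5/72) = 3245/72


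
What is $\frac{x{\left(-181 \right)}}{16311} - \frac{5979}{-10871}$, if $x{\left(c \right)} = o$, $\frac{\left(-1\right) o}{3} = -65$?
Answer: $\frac{33214438}{59105627} \approx 0.56195$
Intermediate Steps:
$o = 195$ ($o = \left(-3\right) \left(-65\right) = 195$)
$x{\left(c \right)} = 195$
$\frac{x{\left(-181 \right)}}{16311} - \frac{5979}{-10871} = \frac{195}{16311} - \frac{5979}{-10871} = 195 \cdot \frac{1}{16311} - - \frac{5979}{10871} = \frac{65}{5437} + \frac{5979}{10871} = \frac{33214438}{59105627}$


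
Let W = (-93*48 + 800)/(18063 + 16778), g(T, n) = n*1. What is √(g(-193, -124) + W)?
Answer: 2*I*√37662668067/34841 ≈ 11.14*I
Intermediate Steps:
g(T, n) = n
W = -3664/34841 (W = (-4464 + 800)/34841 = -3664*1/34841 = -3664/34841 ≈ -0.10516)
√(g(-193, -124) + W) = √(-124 - 3664/34841) = √(-4323948/34841) = 2*I*√37662668067/34841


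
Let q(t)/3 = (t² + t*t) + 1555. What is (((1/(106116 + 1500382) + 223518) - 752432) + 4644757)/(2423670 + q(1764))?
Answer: 314861597515/1614034082118 ≈ 0.19508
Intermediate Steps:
q(t) = 4665 + 6*t² (q(t) = 3*((t² + t*t) + 1555) = 3*((t² + t²) + 1555) = 3*(2*t² + 1555) = 3*(1555 + 2*t²) = 4665 + 6*t²)
(((1/(106116 + 1500382) + 223518) - 752432) + 4644757)/(2423670 + q(1764)) = (((1/(106116 + 1500382) + 223518) - 752432) + 4644757)/(2423670 + (4665 + 6*1764²)) = (((1/1606498 + 223518) - 752432) + 4644757)/(2423670 + (4665 + 6*3111696)) = (((1/1606498 + 223518) - 752432) + 4644757)/(2423670 + (4665 + 18670176)) = ((359081219965/1606498 - 752432) + 4644757)/(2423670 + 18674841) = (-849699283171/1606498 + 4644757)/21098511 = (6612093547815/1606498)*(1/21098511) = 314861597515/1614034082118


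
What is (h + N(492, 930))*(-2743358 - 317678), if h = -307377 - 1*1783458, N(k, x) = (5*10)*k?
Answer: 6324819719460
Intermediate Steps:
N(k, x) = 50*k
h = -2090835 (h = -307377 - 1783458 = -2090835)
(h + N(492, 930))*(-2743358 - 317678) = (-2090835 + 50*492)*(-2743358 - 317678) = (-2090835 + 24600)*(-3061036) = -2066235*(-3061036) = 6324819719460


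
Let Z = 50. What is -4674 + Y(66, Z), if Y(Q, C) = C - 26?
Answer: -4650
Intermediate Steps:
Y(Q, C) = -26 + C
-4674 + Y(66, Z) = -4674 + (-26 + 50) = -4674 + 24 = -4650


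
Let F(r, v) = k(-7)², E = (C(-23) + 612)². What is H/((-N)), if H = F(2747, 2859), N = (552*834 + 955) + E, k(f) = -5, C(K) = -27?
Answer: -25/803548 ≈ -3.1112e-5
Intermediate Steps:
E = 342225 (E = (-27 + 612)² = 585² = 342225)
F(r, v) = 25 (F(r, v) = (-5)² = 25)
N = 803548 (N = (552*834 + 955) + 342225 = (460368 + 955) + 342225 = 461323 + 342225 = 803548)
H = 25
H/((-N)) = 25/((-1*803548)) = 25/(-803548) = 25*(-1/803548) = -25/803548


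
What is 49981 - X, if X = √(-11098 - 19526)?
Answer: 49981 - 4*I*√1914 ≈ 49981.0 - 175.0*I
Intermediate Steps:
X = 4*I*√1914 (X = √(-30624) = 4*I*√1914 ≈ 175.0*I)
49981 - X = 49981 - 4*I*√1914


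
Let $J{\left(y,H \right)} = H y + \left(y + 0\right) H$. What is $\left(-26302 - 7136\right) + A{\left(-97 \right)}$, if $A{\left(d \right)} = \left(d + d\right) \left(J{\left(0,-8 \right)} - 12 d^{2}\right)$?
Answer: $21870714$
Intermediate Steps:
$J{\left(y,H \right)} = 2 H y$ ($J{\left(y,H \right)} = H y + y H = H y + H y = 2 H y$)
$A{\left(d \right)} = - 24 d^{3}$ ($A{\left(d \right)} = \left(d + d\right) \left(2 \left(-8\right) 0 - 12 d^{2}\right) = 2 d \left(0 - 12 d^{2}\right) = 2 d \left(- 12 d^{2}\right) = - 24 d^{3}$)
$\left(-26302 - 7136\right) + A{\left(-97 \right)} = \left(-26302 - 7136\right) - 24 \left(-97\right)^{3} = -33438 - -21904152 = -33438 + 21904152 = 21870714$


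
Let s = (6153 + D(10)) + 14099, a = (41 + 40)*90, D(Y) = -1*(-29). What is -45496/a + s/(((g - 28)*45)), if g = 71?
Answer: 664597/156735 ≈ 4.2403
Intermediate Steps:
D(Y) = 29
a = 7290 (a = 81*90 = 7290)
s = 20281 (s = (6153 + 29) + 14099 = 6182 + 14099 = 20281)
-45496/a + s/(((g - 28)*45)) = -45496/7290 + 20281/(((71 - 28)*45)) = -45496*1/7290 + 20281/((43*45)) = -22748/3645 + 20281/1935 = 664597/156735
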